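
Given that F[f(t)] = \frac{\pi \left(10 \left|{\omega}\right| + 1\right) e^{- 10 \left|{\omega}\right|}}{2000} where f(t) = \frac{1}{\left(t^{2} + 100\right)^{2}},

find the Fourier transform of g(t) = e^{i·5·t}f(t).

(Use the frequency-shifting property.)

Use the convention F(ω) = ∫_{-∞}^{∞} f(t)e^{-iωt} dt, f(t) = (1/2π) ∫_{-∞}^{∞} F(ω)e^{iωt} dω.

F[g](ω) = \frac{\pi \left(10 \left|{\omega - 5}\right| + 1\right) e^{- 10 \left|{\omega - 5}\right|}}{2000}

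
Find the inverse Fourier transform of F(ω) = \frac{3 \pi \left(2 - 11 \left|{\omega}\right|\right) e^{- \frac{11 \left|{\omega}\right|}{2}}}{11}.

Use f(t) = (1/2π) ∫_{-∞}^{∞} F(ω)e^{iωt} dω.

f(t) = \frac{6 t^{2}}{\left(t^{2} + \frac{121}{4}\right)^{2}}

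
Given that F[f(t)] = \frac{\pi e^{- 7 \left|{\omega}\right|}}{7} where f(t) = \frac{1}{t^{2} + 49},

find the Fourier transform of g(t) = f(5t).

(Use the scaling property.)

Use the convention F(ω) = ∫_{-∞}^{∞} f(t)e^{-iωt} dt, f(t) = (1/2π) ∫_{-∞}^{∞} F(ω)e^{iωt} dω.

F[g](ω) = \frac{\pi e^{- \frac{7 \left|{\omega}\right|}{5}}}{35}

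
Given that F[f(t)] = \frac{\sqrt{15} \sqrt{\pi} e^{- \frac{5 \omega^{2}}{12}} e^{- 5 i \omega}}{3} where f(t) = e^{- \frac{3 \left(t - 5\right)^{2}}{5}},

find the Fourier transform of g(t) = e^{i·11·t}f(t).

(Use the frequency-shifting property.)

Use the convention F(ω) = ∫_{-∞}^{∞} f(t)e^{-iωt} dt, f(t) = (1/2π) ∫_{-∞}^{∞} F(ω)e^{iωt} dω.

F[g](ω) = \frac{\sqrt{15} \sqrt{\pi} e^{- \frac{5 \left(\omega - 11\right) \left(\omega - 11 + 12 i\right)}{12}}}{3}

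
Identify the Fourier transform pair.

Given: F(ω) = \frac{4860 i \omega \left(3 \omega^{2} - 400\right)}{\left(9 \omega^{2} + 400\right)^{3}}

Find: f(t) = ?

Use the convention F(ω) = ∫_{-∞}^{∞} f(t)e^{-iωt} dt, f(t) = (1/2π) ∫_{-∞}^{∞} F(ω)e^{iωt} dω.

f(t) = 5 t e^{- \frac{20 \left|{t}\right|}{3}} \left|{t}\right|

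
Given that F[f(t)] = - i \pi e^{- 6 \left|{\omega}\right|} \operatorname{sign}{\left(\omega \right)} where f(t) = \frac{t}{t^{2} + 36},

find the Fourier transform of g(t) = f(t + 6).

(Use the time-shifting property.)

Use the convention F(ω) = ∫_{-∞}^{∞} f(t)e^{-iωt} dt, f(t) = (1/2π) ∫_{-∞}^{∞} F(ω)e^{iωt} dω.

F[g](ω) = - i \pi e^{6 i \omega} e^{- 6 \left|{\omega}\right|} \operatorname{sign}{\left(\omega \right)}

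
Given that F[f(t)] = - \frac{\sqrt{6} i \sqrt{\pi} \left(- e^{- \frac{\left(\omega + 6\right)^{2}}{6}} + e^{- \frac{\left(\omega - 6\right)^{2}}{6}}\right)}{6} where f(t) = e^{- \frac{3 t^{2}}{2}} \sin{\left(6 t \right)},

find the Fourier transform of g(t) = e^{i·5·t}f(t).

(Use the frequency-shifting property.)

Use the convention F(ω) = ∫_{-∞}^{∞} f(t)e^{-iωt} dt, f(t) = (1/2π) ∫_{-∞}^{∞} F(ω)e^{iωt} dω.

F[g](ω) = \frac{\sqrt{6} i \sqrt{\pi} \left(- e^{4 \omega} + e^{20}\right) e^{- \frac{\omega^{2}}{6} - \frac{\omega}{3} - \frac{121}{6}}}{6}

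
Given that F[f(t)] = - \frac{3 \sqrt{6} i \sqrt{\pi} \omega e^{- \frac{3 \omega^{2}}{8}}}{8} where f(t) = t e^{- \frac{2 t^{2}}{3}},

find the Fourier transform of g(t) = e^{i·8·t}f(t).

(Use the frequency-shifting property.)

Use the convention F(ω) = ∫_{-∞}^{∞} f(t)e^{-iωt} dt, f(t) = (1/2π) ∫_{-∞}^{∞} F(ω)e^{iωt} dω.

F[g](ω) = \frac{3 \sqrt{6} i \sqrt{\pi} \left(8 - \omega\right) e^{- \frac{3 \left(\omega - 8\right)^{2}}{8}}}{8}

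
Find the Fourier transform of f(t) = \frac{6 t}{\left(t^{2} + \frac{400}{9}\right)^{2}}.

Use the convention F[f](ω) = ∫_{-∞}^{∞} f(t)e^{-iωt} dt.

F(ω) = - \frac{9 i \pi \omega e^{- \frac{20 \left|{\omega}\right|}{3}}}{20}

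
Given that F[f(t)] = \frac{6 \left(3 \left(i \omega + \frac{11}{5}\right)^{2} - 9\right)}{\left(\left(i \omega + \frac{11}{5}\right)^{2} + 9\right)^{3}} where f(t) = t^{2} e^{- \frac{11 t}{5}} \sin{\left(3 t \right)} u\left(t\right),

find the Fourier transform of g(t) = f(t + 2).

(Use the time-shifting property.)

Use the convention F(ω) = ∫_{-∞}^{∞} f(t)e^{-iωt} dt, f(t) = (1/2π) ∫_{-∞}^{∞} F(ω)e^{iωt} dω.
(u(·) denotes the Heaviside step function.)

F[g](ω) = \frac{11250 \left(\left(5 i \omega + 11\right)^{2} - 75\right) e^{2 i \omega}}{\left(\left(5 i \omega + 11\right)^{2} + 225\right)^{3}}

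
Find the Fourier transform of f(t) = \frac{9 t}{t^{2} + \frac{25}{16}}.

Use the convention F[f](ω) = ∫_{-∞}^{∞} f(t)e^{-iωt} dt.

F(ω) = - 9 i \pi e^{- \frac{5 \left|{\omega}\right|}{4}} \operatorname{sign}{\left(\omega \right)}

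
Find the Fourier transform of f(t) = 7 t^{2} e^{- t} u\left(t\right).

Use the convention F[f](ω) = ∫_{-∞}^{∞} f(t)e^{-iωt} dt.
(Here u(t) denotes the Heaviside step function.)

F(ω) = \frac{14}{\left(i \omega + 1\right)^{3}}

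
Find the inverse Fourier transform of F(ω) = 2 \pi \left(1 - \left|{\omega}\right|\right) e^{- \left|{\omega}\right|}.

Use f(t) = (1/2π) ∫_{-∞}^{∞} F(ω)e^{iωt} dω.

f(t) = \frac{4 t^{2}}{\left(t^{2} + 1\right)^{2}}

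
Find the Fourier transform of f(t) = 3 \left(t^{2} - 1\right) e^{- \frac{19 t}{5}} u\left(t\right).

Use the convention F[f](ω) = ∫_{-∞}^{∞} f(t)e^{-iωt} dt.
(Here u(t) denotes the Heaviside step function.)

F(ω) = \frac{15 \left(250 i \omega - \left(5 i \omega + 19\right)^{3} + 950\right)}{\left(5 i \omega + 19\right)^{4}}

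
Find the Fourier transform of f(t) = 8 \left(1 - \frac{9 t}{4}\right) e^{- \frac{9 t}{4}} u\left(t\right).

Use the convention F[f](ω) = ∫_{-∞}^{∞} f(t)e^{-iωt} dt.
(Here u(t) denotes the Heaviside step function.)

F(ω) = \frac{128 i \omega}{- 16 \omega^{2} + 72 i \omega + 81}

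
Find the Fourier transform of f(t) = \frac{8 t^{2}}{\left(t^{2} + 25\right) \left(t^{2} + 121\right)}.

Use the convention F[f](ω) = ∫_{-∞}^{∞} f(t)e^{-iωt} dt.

F(ω) = \frac{\pi \left(11 - 5 e^{6 \left|{\omega}\right|}\right) e^{- 11 \left|{\omega}\right|}}{12}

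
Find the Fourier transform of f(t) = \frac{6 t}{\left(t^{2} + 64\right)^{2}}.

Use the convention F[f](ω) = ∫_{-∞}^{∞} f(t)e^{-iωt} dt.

F(ω) = - \frac{3 i \pi \omega e^{- 8 \left|{\omega}\right|}}{8}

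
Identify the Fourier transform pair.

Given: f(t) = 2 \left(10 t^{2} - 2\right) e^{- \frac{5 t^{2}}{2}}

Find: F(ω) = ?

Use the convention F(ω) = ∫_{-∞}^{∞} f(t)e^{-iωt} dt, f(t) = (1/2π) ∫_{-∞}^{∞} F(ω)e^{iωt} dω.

F(ω) = - \frac{4 \sqrt{10} \sqrt{\pi} \omega^{2} e^{- \frac{\omega^{2}}{10}}}{25}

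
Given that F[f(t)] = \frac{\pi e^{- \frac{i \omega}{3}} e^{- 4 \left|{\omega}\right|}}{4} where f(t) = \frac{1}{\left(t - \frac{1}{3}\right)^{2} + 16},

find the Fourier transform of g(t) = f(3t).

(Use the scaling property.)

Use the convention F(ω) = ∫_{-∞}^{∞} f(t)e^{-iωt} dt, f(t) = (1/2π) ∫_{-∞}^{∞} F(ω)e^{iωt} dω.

F[g](ω) = \frac{\pi e^{- \frac{i \omega}{9} - \frac{4 \left|{\omega}\right|}{3}}}{12}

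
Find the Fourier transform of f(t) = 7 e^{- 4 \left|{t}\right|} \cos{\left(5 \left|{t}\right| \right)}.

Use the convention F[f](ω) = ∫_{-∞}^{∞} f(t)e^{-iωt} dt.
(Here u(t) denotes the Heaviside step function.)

F(ω) = \frac{56 \left(\omega^{2} + 41\right)}{\omega^{4} - 18 \omega^{2} + 1681}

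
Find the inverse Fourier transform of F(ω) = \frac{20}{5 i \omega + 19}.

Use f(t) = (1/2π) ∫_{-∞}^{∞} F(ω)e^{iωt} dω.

f(t) = 4 e^{- \frac{19 t}{5}} u\left(t\right)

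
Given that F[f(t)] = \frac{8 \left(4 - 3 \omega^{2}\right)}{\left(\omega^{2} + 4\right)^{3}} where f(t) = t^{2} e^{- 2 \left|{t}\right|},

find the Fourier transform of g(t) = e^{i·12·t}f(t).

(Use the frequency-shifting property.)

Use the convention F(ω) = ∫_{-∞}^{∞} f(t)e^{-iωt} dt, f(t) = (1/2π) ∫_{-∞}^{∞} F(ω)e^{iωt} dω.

F[g](ω) = \frac{8 \left(4 - 3 \left(\omega - 12\right)^{2}\right)}{\left(\left(\omega - 12\right)^{2} + 4\right)^{3}}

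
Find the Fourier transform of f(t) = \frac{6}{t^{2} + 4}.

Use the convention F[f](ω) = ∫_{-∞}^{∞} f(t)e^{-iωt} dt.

F(ω) = 3 \pi e^{- 2 \left|{\omega}\right|}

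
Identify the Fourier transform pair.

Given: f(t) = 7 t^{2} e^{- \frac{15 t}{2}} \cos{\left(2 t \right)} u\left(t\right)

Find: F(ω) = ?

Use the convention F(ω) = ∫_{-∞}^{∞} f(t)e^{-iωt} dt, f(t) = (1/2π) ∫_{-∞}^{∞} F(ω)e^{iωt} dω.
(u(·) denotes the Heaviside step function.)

F(ω) = \frac{112 \left(- 96 i \omega + \left(2 i \omega + 15\right)^{3} - 720\right)}{\left(\left(2 i \omega + 15\right)^{2} + 16\right)^{3}}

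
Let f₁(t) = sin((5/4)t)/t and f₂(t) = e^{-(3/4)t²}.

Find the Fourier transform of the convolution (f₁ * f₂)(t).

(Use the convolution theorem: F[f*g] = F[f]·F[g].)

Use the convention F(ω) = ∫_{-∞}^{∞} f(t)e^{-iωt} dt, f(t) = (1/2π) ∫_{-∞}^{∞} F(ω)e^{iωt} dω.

F[f₁*f₂](ω) = \begin{cases} \frac{2 \sqrt{3} \pi^{\frac{3}{2}} e^{- \frac{\omega^{2}}{3}}}{3} & \text{for}\: \omega > - \frac{5}{4} \wedge \omega < \frac{5}{4} \\0 & \text{otherwise} \end{cases}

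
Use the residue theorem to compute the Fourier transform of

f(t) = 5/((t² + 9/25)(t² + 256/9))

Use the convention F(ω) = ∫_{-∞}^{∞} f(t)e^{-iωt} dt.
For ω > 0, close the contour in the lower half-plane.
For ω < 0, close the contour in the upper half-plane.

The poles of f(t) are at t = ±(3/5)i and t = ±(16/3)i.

Let g(z) = f(z)e^{-iωz}; for large |z| the factor e^{-iωz} decays in the lower half-plane when ω > 0 and in the upper half-plane when ω < 0.

Case ω > 0 (lower half-plane, clockwise contour ⇒ F(ω) = -2πi·ΣRes):
  Res_{z = - \frac{3 i}{5}} g(z) = \frac{1875 i e^{- \frac{3 \omega}{5}}}{12638}
  Res_{z = - \frac{16 i}{3}} g(z) = - \frac{3375 i e^{- \frac{16 \omega}{3}}}{202208}
  F(ω) = -2πi·ΣRes = - \frac{3375 \pi e^{- \frac{16 \omega}{3}}}{101104} + \frac{1875 \pi e^{- \frac{3 \omega}{5}}}{6319}

Case ω < 0 (upper half-plane, counterclockwise contour ⇒ F(ω) = +2πi·ΣRes):
  Res_{z = \frac{3 i}{5}} g(z) = - \frac{1875 i e^{\frac{3 \omega}{5}}}{12638}
  Res_{z = \frac{16 i}{3}} g(z) = \frac{3375 i e^{\frac{16 \omega}{3}}}{202208}
  F(ω) = 2πi·ΣRes = \frac{375 \pi \left(80 e^{\frac{3 \omega}{5}} - 9 e^{\frac{16 \omega}{3}}\right)}{101104}

Both cases combine into a single formula in |ω|:

F(ω) = - \frac{3375 \pi e^{- \frac{16 \left|{\omega}\right|}{3}}}{101104} + \frac{1875 \pi e^{- \frac{3 \left|{\omega}\right|}{5}}}{6319}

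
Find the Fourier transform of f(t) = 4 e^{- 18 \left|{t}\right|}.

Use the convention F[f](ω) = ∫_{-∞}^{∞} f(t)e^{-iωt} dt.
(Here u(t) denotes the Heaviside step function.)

F(ω) = \frac{144}{\omega^{2} + 324}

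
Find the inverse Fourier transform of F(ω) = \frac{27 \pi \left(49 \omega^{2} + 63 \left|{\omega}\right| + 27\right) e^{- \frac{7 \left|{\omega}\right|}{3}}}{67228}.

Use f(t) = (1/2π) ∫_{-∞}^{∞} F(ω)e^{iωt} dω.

f(t) = \frac{2}{\left(t^{2} + \frac{49}{9}\right)^{3}}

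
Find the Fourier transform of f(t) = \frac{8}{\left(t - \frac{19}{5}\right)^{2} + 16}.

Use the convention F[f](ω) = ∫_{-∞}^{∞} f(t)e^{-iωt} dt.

F(ω) = 2 \pi e^{- \frac{19 i \omega}{5} - 4 \left|{\omega}\right|}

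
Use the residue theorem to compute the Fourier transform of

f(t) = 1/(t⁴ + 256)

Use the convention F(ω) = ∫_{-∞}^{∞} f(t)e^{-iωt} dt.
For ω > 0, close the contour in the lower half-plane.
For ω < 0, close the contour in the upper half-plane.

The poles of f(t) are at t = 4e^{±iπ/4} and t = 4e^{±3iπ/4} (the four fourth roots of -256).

Let g(z) = f(z)e^{-iωz}; for large |z| the factor e^{-iωz} decays in the lower half-plane when ω > 0 and in the upper half-plane when ω < 0.

Case ω > 0 (lower half-plane, clockwise contour ⇒ F(ω) = -2πi·ΣRes):
  Res_{z = - 2 \sqrt{2} - 2 \sqrt{2} i} g(z) = \frac{\sqrt{2} i \left(1 - i\right) e^{2 \sqrt{2} \omega \left(-1 + i\right)}}{512}
  Res_{z = 2 \sqrt{2} - 2 \sqrt{2} i} g(z) = \frac{\sqrt{2} i \left(1 + i\right) e^{- 2 \sqrt{2} \omega \left(1 + i\right)}}{512}
  F(ω) = -2πi·ΣRes = \frac{\sqrt{2} \pi \left(1 - i\right) \left(e^{4 \sqrt{2} i \omega} + i\right) e^{- 2 \sqrt{2} \omega \left(1 + i\right)}}{256} = \frac{\pi e^{- 2 \sqrt{2} \omega} \sin{\left(2 \sqrt{2} \omega + \frac{\pi}{4} \right)}}{64}

Case ω < 0 (upper half-plane, counterclockwise contour ⇒ F(ω) = +2πi·ΣRes):
  Res_{z = 2 \sqrt{2} + 2 \sqrt{2} i} g(z) = \frac{\sqrt{2} i \left(-1 + i\right) e^{2 \sqrt{2} \omega \left(1 - i\right)}}{512}
  Res_{z = - 2 \sqrt{2} + 2 \sqrt{2} i} g(z) = \frac{\sqrt{2} \left(1 - i\right) e^{2 \sqrt{2} \omega \left(1 + i\right)}}{512}
  F(ω) = 2πi·ΣRes = - \frac{\sqrt{2} i \pi \left(i \left(1 - i\right) e^{2 \sqrt{2} \omega \left(1 - i\right)} - \left(1 - i\right) e^{2 \sqrt{2} \omega \left(1 + i\right)}\right)}{256} = \frac{\pi e^{2 \sqrt{2} \omega} \cos{\left(2 \sqrt{2} \omega + \frac{\pi}{4} \right)}}{64}

Both cases combine into a single formula in |ω|:

F(ω) = \frac{\pi e^{- 2 \sqrt{2} \left|{\omega}\right|} \sin{\left(2 \sqrt{2} \left|{\omega}\right| + \frac{\pi}{4} \right)}}{64}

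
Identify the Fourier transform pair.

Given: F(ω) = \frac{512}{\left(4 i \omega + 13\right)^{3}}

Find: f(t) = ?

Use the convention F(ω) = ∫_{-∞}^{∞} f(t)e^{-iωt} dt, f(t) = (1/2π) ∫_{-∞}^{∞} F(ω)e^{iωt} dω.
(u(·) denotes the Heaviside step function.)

f(t) = 4 t^{2} e^{- \frac{13 t}{4}} u\left(t\right)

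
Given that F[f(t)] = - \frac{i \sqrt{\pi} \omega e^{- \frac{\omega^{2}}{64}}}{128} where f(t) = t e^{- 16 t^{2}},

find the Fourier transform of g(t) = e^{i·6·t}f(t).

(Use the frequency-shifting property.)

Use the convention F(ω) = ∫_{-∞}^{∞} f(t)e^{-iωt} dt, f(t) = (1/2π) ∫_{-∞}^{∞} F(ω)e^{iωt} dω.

F[g](ω) = \frac{i \sqrt{\pi} \left(6 - \omega\right) e^{- \frac{\left(\omega - 6\right)^{2}}{64}}}{128}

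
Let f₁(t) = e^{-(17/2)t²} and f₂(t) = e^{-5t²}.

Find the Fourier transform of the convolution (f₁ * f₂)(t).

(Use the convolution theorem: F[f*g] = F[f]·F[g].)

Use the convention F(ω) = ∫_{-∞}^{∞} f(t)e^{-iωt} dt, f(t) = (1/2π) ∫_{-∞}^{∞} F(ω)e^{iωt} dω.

F[f₁*f₂](ω) = \frac{\sqrt{170} \pi e^{- \frac{27 \omega^{2}}{340}}}{85}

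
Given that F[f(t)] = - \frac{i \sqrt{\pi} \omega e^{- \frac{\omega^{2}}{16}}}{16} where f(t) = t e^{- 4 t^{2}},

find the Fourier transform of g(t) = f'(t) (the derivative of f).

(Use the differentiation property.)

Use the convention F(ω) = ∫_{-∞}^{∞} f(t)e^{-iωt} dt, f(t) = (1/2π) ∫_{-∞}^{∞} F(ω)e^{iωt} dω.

F[g](ω) = \frac{\sqrt{\pi} \omega^{2} e^{- \frac{\omega^{2}}{16}}}{16}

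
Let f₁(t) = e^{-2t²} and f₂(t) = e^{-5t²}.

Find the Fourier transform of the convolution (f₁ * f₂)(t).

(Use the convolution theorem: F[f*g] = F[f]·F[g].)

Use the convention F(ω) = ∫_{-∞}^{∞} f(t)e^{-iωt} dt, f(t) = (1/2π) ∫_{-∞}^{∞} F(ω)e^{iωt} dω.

F[f₁*f₂](ω) = \frac{\sqrt{10} \pi e^{- \frac{7 \omega^{2}}{40}}}{10}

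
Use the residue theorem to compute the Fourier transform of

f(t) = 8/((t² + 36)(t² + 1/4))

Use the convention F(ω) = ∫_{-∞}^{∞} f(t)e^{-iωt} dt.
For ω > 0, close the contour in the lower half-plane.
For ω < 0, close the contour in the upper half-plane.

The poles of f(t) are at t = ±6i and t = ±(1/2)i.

Let g(z) = f(z)e^{-iωz}; for large |z| the factor e^{-iωz} decays in the lower half-plane when ω > 0 and in the upper half-plane when ω < 0.

Case ω > 0 (lower half-plane, clockwise contour ⇒ F(ω) = -2πi·ΣRes):
  Res_{z = - 6 i} g(z) = - \frac{8 i e^{- 6 \omega}}{429}
  Res_{z = - \frac{i}{2}} g(z) = \frac{32 i e^{- \frac{\omega}{2}}}{143}
  F(ω) = -2πi·ΣRes = - \frac{16 \pi e^{- 6 \omega}}{429} + \frac{64 \pi e^{- \frac{\omega}{2}}}{143}

Case ω < 0 (upper half-plane, counterclockwise contour ⇒ F(ω) = +2πi·ΣRes):
  Res_{z = 6 i} g(z) = \frac{8 i e^{6 \omega}}{429}
  Res_{z = \frac{i}{2}} g(z) = - \frac{32 i e^{\frac{\omega}{2}}}{143}
  F(ω) = 2πi·ΣRes = \frac{16 \pi \left(12 e^{\frac{\omega}{2}} - e^{6 \omega}\right)}{429}

Both cases combine into a single formula in |ω|:

F(ω) = - \frac{16 \pi e^{- 6 \left|{\omega}\right|}}{429} + \frac{64 \pi e^{- \frac{\left|{\omega}\right|}{2}}}{143}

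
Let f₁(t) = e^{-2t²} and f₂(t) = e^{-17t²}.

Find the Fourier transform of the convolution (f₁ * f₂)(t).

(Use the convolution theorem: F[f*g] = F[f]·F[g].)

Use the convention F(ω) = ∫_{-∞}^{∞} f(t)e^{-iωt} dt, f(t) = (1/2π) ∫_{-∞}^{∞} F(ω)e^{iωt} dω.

F[f₁*f₂](ω) = \frac{\sqrt{34} \pi e^{- \frac{19 \omega^{2}}{136}}}{34}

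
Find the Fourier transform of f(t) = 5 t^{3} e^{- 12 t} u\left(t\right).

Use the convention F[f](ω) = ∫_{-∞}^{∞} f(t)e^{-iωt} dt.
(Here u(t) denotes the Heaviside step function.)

F(ω) = \frac{30}{\left(i \omega + 12\right)^{4}}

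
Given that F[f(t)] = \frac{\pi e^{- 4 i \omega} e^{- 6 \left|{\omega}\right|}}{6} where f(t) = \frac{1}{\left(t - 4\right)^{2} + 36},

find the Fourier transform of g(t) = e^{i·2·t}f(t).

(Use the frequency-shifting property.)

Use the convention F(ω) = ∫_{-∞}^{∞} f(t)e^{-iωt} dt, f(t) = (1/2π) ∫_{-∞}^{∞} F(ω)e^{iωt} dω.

F[g](ω) = \frac{\pi e^{- 4 i \left(\omega - 2\right) - 6 \left|{\omega - 2}\right|}}{6}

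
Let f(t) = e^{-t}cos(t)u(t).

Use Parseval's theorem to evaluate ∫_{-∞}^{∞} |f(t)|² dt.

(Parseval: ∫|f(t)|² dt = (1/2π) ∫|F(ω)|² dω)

∫|f(t)|² dt = \frac{3}{8}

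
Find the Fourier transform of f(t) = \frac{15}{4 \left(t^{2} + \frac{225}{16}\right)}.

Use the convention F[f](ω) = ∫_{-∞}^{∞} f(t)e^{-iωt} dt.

F(ω) = \pi e^{- \frac{15 \left|{\omega}\right|}{4}}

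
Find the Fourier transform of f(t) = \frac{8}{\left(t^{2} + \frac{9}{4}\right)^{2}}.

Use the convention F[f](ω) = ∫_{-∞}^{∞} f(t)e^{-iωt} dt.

F(ω) = \frac{16 \pi \left(3 \left|{\omega}\right| + 2\right) e^{- \frac{3 \left|{\omega}\right|}{2}}}{27}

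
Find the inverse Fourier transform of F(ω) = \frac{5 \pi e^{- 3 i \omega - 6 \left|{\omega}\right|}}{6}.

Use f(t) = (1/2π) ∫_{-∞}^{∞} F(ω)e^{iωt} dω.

f(t) = \frac{5}{\left(t - 3\right)^{2} + 36}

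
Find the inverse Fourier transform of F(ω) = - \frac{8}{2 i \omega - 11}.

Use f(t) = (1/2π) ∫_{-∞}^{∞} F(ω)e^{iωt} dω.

f(t) = 4 e^{\frac{11 t}{2}} u\left(- t\right)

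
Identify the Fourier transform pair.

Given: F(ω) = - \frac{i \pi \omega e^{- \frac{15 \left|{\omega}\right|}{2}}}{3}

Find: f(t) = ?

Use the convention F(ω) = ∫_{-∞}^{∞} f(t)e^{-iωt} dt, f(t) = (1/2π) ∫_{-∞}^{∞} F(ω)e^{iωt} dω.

f(t) = \frac{5 t}{\left(t^{2} + \frac{225}{4}\right)^{2}}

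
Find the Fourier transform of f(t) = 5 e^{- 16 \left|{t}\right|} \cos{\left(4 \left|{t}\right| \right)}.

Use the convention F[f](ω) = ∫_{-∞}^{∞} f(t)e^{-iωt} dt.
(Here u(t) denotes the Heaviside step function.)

F(ω) = \frac{160 \left(\omega^{2} + 272\right)}{\omega^{4} + 480 \omega^{2} + 73984}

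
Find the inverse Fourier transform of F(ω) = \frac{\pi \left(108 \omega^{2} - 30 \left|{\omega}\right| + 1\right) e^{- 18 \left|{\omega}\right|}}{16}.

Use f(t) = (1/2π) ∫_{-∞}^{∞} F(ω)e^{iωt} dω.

f(t) = \frac{3 t^{4}}{\left(t^{2} + 324\right)^{3}}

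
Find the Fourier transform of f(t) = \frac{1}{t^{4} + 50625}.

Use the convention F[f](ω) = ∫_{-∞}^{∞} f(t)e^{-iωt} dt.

F(ω) = \frac{\pi e^{- \frac{15 \sqrt{2} \left|{\omega}\right|}{2}} \sin{\left(\frac{15 \sqrt{2} \left|{\omega}\right|}{2} + \frac{\pi}{4} \right)}}{3375}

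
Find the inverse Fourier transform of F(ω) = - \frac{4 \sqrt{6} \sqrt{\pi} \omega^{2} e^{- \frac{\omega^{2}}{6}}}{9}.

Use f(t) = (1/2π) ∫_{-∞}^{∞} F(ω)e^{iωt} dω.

f(t) = 2 \left(6 t^{2} - 2\right) e^{- \frac{3 t^{2}}{2}}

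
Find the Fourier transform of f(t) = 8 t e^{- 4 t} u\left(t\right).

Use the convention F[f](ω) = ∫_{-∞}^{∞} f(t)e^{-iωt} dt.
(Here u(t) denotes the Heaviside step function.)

F(ω) = \frac{8}{\left(i \omega + 4\right)^{2}}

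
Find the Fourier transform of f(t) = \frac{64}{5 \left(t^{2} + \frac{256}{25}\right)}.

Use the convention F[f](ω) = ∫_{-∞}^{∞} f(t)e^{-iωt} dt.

F(ω) = 4 \pi e^{- \frac{16 \left|{\omega}\right|}{5}}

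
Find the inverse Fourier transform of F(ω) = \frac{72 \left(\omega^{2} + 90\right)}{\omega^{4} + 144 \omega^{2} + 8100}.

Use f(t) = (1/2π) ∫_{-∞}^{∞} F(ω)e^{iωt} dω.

f(t) = 4 e^{- 9 \left|{t}\right|} \cos{\left(3 \left|{t}\right| \right)}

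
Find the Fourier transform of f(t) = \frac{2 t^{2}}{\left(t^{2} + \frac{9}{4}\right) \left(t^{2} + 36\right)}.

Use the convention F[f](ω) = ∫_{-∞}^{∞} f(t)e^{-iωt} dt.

F(ω) = \frac{16 \pi e^{- 6 \left|{\omega}\right|}}{45} - \frac{4 \pi e^{- \frac{3 \left|{\omega}\right|}{2}}}{45}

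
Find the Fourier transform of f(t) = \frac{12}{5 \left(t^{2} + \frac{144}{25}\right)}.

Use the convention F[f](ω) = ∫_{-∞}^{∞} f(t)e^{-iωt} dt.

F(ω) = \pi e^{- \frac{12 \left|{\omega}\right|}{5}}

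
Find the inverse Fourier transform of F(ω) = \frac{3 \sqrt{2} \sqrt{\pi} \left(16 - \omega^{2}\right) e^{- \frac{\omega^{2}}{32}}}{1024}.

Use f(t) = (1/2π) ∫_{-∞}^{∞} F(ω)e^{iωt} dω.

f(t) = 3 t^{2} e^{- 8 t^{2}}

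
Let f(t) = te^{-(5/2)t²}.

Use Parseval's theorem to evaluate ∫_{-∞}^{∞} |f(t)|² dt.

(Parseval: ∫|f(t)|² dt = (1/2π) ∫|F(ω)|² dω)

∫|f(t)|² dt = \frac{\sqrt{5} \sqrt{\pi}}{50}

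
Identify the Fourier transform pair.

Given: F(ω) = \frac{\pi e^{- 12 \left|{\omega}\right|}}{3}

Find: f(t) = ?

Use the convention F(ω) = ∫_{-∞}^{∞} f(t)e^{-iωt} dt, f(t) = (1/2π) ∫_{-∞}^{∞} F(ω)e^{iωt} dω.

f(t) = \frac{4}{t^{2} + 144}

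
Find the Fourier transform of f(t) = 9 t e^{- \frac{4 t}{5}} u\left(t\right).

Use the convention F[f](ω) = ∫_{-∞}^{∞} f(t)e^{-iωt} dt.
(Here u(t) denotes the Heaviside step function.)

F(ω) = \frac{225}{\left(5 i \omega + 4\right)^{2}}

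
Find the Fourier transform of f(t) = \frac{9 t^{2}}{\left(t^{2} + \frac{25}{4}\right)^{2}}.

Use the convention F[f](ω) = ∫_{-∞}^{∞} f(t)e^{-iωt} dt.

F(ω) = \frac{9 \pi \left(2 - 5 \left|{\omega}\right|\right) e^{- \frac{5 \left|{\omega}\right|}{2}}}{10}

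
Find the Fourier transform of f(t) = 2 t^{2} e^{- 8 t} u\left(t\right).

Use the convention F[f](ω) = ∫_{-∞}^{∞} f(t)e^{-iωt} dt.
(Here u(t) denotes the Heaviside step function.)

F(ω) = \frac{4}{\left(i \omega + 8\right)^{3}}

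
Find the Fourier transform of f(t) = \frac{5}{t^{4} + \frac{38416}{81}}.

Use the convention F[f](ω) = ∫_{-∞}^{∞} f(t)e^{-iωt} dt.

F(ω) = \frac{135 \pi e^{- \frac{7 \sqrt{2} \left|{\omega}\right|}{3}} \sin{\left(\frac{7 \sqrt{2} \left|{\omega}\right|}{3} + \frac{\pi}{4} \right)}}{2744}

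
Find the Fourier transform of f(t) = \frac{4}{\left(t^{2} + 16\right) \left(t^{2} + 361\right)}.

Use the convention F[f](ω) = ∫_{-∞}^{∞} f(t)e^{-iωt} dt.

F(ω) = \frac{\pi \left(19 e^{15 \left|{\omega}\right|} - 4\right) e^{- 19 \left|{\omega}\right|}}{6555}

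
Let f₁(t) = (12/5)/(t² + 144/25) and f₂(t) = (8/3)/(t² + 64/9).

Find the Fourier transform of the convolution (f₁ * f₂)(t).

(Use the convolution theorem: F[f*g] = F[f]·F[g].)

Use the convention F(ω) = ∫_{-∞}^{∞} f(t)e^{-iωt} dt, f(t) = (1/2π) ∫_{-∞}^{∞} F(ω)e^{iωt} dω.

F[f₁*f₂](ω) = \pi^{2} e^{- \frac{76 \left|{\omega}\right|}{15}}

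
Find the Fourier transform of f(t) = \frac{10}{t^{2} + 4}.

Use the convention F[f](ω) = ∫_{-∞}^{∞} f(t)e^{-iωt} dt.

F(ω) = 5 \pi e^{- 2 \left|{\omega}\right|}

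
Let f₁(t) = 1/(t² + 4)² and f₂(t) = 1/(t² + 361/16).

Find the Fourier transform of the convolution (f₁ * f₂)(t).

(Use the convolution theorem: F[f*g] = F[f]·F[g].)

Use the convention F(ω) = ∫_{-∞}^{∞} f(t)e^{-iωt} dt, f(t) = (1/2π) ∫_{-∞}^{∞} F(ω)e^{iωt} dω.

F[f₁*f₂](ω) = \frac{\pi^{2} \left(2 \left|{\omega}\right| + 1\right) e^{- \frac{27 \left|{\omega}\right|}{4}}}{76}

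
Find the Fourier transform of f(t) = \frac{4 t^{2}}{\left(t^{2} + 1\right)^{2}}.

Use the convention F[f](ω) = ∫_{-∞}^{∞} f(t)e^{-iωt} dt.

F(ω) = 2 \pi \left(1 - \left|{\omega}\right|\right) e^{- \left|{\omega}\right|}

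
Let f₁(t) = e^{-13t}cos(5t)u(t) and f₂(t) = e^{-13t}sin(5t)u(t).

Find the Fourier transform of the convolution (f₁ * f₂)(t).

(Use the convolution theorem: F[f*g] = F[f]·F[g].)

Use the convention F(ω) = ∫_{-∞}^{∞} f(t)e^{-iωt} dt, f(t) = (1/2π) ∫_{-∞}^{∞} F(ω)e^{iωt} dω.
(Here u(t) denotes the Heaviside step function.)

F[f₁*f₂](ω) = \frac{5 \left(i \omega + 13\right)}{\left(\left(i \omega + 13\right)^{2} + 25\right)^{2}}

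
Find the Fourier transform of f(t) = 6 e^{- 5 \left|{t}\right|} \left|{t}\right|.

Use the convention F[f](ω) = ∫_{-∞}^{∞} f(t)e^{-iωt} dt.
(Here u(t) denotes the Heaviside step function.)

F(ω) = \frac{12 \left(25 - \omega^{2}\right)}{\left(\omega^{2} + 25\right)^{2}}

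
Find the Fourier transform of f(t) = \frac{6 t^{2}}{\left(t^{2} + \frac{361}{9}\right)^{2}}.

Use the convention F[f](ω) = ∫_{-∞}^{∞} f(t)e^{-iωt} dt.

F(ω) = \frac{3 \pi \left(3 - 19 \left|{\omega}\right|\right) e^{- \frac{19 \left|{\omega}\right|}{3}}}{19}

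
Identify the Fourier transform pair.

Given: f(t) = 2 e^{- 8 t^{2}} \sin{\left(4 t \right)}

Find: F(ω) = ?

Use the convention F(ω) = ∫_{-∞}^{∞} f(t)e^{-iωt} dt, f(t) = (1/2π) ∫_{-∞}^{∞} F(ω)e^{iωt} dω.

F(ω) = \frac{\sqrt{2} i \sqrt{\pi} \left(1 - e^{\frac{\omega}{2}}\right) e^{- \frac{\omega^{2}}{32} - \frac{\omega}{4} - \frac{1}{2}}}{4}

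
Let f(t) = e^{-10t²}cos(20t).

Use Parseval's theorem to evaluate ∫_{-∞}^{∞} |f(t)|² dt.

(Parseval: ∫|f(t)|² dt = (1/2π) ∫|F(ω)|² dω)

∫|f(t)|² dt = \frac{\sqrt{5} \sqrt{\pi} \left(1 + e^{20}\right)}{20 e^{20}}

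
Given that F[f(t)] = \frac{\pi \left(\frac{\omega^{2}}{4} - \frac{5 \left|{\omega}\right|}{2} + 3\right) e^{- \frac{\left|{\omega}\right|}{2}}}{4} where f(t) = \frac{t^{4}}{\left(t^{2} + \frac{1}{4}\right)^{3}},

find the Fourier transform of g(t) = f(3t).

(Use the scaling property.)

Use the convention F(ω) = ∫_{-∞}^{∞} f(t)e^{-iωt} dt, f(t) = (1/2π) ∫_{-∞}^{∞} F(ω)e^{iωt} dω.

F[g](ω) = \frac{\pi \left(\omega^{2} - 30 \left|{\omega}\right| + 108\right) e^{- \frac{\left|{\omega}\right|}{6}}}{432}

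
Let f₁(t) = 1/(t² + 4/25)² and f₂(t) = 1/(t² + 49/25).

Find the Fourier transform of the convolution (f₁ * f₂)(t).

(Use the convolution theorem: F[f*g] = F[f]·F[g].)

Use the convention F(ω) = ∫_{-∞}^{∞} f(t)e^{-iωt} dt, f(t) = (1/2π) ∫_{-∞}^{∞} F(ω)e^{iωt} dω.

F[f₁*f₂](ω) = \frac{125 \pi^{2} \left(2 \left|{\omega}\right| + 5\right) e^{- \frac{9 \left|{\omega}\right|}{5}}}{112}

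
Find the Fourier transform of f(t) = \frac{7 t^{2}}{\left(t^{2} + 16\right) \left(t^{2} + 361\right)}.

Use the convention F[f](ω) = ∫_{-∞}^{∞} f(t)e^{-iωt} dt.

F(ω) = \frac{7 \pi \left(19 - 4 e^{15 \left|{\omega}\right|}\right) e^{- 19 \left|{\omega}\right|}}{345}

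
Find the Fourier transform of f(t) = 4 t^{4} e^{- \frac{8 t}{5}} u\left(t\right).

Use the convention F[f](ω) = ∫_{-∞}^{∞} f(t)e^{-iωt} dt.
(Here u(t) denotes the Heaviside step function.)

F(ω) = \frac{300000}{\left(5 i \omega + 8\right)^{5}}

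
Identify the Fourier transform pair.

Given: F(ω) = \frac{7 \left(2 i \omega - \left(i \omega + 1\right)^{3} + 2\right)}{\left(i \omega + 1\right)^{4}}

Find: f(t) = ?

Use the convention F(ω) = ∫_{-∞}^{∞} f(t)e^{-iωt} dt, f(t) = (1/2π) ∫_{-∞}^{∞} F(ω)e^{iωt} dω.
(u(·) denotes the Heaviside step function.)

f(t) = 7 \left(t^{2} - 1\right) e^{- t} u\left(t\right)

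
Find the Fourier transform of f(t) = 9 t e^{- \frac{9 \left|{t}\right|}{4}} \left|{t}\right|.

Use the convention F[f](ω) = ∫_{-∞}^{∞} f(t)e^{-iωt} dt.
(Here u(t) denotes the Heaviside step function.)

F(ω) = \frac{9216 i \omega \left(16 \omega^{2} - 243\right)}{\left(16 \omega^{2} + 81\right)^{3}}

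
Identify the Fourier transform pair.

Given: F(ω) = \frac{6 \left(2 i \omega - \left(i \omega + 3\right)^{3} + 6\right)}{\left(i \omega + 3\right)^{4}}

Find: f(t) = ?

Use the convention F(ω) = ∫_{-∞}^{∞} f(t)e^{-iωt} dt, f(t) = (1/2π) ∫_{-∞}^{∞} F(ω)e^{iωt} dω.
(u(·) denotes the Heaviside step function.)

f(t) = 6 \left(t^{2} - 1\right) e^{- 3 t} u\left(t\right)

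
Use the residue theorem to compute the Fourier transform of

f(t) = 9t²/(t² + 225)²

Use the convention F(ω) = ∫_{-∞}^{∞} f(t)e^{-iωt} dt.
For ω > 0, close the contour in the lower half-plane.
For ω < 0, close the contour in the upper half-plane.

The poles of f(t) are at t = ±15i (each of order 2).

Let g(z) = f(z)e^{-iωz}; for large |z| the factor e^{-iωz} decays in the lower half-plane when ω > 0 and in the upper half-plane when ω < 0.

Case ω > 0 (lower half-plane, clockwise contour ⇒ F(ω) = -2πi·ΣRes):
  Res_{z = - 15 i} g(z) = \frac{3 i \left(1 - 15 \omega\right) e^{- 15 \omega}}{20} (pole of order 2)
  F(ω) = -2πi·ΣRes = \frac{3 \pi \left(1 - 15 \omega\right) e^{- 15 \omega}}{10}

Case ω < 0 (upper half-plane, counterclockwise contour ⇒ F(ω) = +2πi·ΣRes):
  Res_{z = 15 i} g(z) = \frac{3 i \left(- 15 \omega - 1\right) e^{15 \omega}}{20} (pole of order 2)
  F(ω) = 2πi·ΣRes = \frac{3 \pi \left(15 \omega + 1\right) e^{15 \omega}}{10}

Both cases combine into a single formula in |ω|:

F(ω) = \frac{3 \pi \left(1 - 15 \left|{\omega}\right|\right) e^{- 15 \left|{\omega}\right|}}{10}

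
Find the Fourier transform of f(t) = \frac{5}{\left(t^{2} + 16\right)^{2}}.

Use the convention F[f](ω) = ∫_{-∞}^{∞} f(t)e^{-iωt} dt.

F(ω) = \frac{5 \pi \left(4 \left|{\omega}\right| + 1\right) e^{- 4 \left|{\omega}\right|}}{128}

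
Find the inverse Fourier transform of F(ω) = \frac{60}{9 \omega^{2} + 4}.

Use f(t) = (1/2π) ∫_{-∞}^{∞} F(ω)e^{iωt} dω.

f(t) = 5 e^{- \frac{2 \left|{t}\right|}{3}}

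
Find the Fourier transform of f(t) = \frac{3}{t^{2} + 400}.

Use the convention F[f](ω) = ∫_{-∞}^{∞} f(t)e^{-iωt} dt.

F(ω) = \frac{3 \pi e^{- 20 \left|{\omega}\right|}}{20}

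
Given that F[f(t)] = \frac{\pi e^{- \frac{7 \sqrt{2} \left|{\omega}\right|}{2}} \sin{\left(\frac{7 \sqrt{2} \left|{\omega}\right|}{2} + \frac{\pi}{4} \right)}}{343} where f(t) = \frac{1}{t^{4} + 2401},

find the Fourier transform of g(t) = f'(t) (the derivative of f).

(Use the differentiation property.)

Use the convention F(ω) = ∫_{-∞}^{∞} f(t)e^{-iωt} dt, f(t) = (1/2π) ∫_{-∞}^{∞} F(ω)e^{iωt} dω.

F[g](ω) = \frac{i \pi \omega e^{- \frac{7 \sqrt{2} \left|{\omega}\right|}{2}} \sin{\left(\frac{7 \sqrt{2} \left|{\omega}\right|}{2} + \frac{\pi}{4} \right)}}{343}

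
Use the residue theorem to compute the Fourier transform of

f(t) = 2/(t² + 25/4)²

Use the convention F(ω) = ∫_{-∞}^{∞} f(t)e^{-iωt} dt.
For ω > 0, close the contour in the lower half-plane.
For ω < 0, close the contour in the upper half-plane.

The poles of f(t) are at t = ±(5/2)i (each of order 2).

Let g(z) = f(z)e^{-iωz}; for large |z| the factor e^{-iωz} decays in the lower half-plane when ω > 0 and in the upper half-plane when ω < 0.

Case ω > 0 (lower half-plane, clockwise contour ⇒ F(ω) = -2πi·ΣRes):
  Res_{z = - \frac{5 i}{2}} g(z) = \frac{2 i \left(5 \omega + 2\right) e^{- \frac{5 \omega}{2}}}{125} (pole of order 2)
  F(ω) = -2πi·ΣRes = \frac{4 \pi \left(5 \omega + 2\right) e^{- \frac{5 \omega}{2}}}{125}

Case ω < 0 (upper half-plane, counterclockwise contour ⇒ F(ω) = +2πi·ΣRes):
  Res_{z = \frac{5 i}{2}} g(z) = \frac{2 i \left(5 \omega - 2\right) e^{\frac{5 \omega}{2}}}{125} (pole of order 2)
  F(ω) = 2πi·ΣRes = \frac{4 \pi \left(2 - 5 \omega\right) e^{\frac{5 \omega}{2}}}{125}

Both cases combine into a single formula in |ω|:

F(ω) = \frac{4 \pi \left(5 \left|{\omega}\right| + 2\right) e^{- \frac{5 \left|{\omega}\right|}{2}}}{125}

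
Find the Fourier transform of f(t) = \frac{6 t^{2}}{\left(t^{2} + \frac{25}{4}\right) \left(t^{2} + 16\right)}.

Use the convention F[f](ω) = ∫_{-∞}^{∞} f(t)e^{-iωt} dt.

F(ω) = \frac{32 \pi e^{- 4 \left|{\omega}\right|}}{13} - \frac{20 \pi e^{- \frac{5 \left|{\omega}\right|}{2}}}{13}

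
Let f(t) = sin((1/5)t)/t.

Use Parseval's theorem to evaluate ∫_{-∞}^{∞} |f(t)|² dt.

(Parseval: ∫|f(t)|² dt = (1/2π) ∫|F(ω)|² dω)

∫|f(t)|² dt = \frac{\pi}{5}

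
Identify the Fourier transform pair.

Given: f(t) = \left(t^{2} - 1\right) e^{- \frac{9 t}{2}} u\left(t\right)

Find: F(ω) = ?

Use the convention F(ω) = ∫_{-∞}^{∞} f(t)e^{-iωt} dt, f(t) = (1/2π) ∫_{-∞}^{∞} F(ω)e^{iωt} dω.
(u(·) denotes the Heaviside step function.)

F(ω) = \frac{2 \left(16 i \omega - \left(2 i \omega + 9\right)^{3} + 72\right)}{\left(2 i \omega + 9\right)^{4}}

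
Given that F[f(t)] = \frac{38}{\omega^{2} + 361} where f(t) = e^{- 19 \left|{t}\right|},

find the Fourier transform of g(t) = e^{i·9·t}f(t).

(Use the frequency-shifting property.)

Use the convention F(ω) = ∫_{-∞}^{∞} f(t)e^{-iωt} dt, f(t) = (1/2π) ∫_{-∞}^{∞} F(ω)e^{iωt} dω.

F[g](ω) = \frac{38}{\left(\omega - 9\right)^{2} + 361}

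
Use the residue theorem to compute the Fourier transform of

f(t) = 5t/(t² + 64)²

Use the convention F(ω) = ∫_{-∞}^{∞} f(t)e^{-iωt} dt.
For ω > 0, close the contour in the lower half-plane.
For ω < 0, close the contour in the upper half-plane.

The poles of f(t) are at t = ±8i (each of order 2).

Let g(z) = f(z)e^{-iωz}; for large |z| the factor e^{-iωz} decays in the lower half-plane when ω > 0 and in the upper half-plane when ω < 0.

Case ω > 0 (lower half-plane, clockwise contour ⇒ F(ω) = -2πi·ΣRes):
  Res_{z = - 8 i} g(z) = \frac{5 \omega e^{- 8 \omega}}{32} (pole of order 2)
  F(ω) = -2πi·ΣRes = - \frac{5 i \pi \omega e^{- 8 \omega}}{16}

Case ω < 0 (upper half-plane, counterclockwise contour ⇒ F(ω) = +2πi·ΣRes):
  Res_{z = 8 i} g(z) = - \frac{5 \omega e^{8 \omega}}{32} (pole of order 2)
  F(ω) = 2πi·ΣRes = - \frac{5 i \pi \omega e^{8 \omega}}{16}

Both cases combine into a single formula in |ω|:

F(ω) = - \frac{5 i \pi \omega e^{- 8 \left|{\omega}\right|}}{16}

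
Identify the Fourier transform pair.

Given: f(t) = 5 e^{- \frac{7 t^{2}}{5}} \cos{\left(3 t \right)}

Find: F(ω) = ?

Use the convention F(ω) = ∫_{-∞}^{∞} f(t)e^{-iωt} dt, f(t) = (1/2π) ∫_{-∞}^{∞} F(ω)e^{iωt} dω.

F(ω) = \frac{5 \sqrt{35} \sqrt{\pi} \left(e^{\frac{15 \omega}{7}} + 1\right) e^{- \frac{5 \omega^{2}}{28} - \frac{15 \omega}{14} - \frac{45}{28}}}{14}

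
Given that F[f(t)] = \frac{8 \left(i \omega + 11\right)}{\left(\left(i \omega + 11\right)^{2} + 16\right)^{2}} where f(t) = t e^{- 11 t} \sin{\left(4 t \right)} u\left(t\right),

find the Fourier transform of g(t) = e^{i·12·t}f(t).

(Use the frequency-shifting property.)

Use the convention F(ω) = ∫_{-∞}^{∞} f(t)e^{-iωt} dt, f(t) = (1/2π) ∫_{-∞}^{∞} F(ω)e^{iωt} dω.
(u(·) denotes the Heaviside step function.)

F[g](ω) = \frac{8 \left(i \left(\omega - 12\right) + 11\right)}{\left(\left(i \left(\omega - 12\right) + 11\right)^{2} + 16\right)^{2}}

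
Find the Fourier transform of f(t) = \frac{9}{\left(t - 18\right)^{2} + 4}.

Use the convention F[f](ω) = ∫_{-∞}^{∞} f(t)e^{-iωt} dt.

F(ω) = \frac{9 \pi e^{- 18 i \omega - 2 \left|{\omega}\right|}}{2}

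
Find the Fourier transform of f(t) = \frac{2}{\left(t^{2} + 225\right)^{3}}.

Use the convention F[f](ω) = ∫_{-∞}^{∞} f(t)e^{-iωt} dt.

F(ω) = \frac{\pi \left(75 \omega^{2} + 15 \left|{\omega}\right| + 1\right) e^{- 15 \left|{\omega}\right|}}{1012500}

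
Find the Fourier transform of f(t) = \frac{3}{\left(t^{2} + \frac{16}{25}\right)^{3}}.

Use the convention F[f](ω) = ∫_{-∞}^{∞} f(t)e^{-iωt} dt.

F(ω) = \frac{375 \pi \left(16 \omega^{2} + 60 \left|{\omega}\right| + 75\right) e^{- \frac{4 \left|{\omega}\right|}{5}}}{8192}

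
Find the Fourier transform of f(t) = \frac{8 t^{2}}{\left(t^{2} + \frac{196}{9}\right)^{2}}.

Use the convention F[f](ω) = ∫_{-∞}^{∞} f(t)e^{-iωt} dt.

F(ω) = \frac{2 \pi \left(3 - 14 \left|{\omega}\right|\right) e^{- \frac{14 \left|{\omega}\right|}{3}}}{7}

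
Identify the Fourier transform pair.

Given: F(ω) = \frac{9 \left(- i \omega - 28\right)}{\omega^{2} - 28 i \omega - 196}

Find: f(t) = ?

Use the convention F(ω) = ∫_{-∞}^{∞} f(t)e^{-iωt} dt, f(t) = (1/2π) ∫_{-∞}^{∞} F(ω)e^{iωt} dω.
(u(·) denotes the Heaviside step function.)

f(t) = 9 \left(14 t + 1\right) e^{- 14 t} u\left(t\right)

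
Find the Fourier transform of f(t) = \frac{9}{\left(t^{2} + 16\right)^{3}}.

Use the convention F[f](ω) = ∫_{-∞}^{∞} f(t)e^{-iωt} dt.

F(ω) = \frac{9 \pi \left(16 \omega^{2} + 12 \left|{\omega}\right| + 3\right) e^{- 4 \left|{\omega}\right|}}{8192}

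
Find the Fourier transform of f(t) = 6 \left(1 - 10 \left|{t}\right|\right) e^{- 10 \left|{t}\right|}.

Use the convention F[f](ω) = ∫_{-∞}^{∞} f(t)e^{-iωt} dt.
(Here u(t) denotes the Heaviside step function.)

F(ω) = \frac{240 \omega^{2}}{\left(\omega^{2} + 100\right)^{2}}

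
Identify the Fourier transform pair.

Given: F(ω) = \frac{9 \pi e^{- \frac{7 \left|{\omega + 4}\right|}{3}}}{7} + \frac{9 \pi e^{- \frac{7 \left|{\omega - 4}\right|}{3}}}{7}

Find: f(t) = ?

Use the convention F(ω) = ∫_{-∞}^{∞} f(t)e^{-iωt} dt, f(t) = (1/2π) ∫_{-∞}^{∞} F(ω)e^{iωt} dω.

f(t) = \frac{6 \cos{\left(4 t \right)}}{t^{2} + \frac{49}{9}}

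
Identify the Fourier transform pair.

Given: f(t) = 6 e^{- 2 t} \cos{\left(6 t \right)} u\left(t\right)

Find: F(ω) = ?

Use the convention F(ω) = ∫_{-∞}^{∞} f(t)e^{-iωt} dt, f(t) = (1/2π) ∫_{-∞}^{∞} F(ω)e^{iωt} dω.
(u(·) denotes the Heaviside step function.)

F(ω) = \frac{6 \left(i \omega + 2\right)}{\left(i \omega + 2\right)^{2} + 36}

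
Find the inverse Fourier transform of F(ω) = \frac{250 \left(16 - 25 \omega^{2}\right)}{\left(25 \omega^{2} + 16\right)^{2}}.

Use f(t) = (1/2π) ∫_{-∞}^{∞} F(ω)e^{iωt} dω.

f(t) = 5 e^{- \frac{4 \left|{t}\right|}{5}} \left|{t}\right|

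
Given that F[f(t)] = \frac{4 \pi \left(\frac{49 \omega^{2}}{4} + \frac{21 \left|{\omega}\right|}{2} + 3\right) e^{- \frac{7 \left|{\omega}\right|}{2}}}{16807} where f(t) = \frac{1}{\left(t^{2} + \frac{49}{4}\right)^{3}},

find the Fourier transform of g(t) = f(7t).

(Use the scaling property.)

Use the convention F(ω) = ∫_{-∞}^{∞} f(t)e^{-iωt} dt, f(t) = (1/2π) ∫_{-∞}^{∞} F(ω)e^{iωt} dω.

F[g](ω) = \frac{\pi \left(\omega^{2} + 6 \left|{\omega}\right| + 12\right) e^{- \frac{\left|{\omega}\right|}{2}}}{117649}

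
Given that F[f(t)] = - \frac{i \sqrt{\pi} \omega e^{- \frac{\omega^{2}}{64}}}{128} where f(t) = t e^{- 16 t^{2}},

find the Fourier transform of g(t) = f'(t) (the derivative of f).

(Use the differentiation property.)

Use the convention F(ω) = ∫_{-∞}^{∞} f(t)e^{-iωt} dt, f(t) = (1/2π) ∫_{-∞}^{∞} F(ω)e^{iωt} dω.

F[g](ω) = \frac{\sqrt{\pi} \omega^{2} e^{- \frac{\omega^{2}}{64}}}{128}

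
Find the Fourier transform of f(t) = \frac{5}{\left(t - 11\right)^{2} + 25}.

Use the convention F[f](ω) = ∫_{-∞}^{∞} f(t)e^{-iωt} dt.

F(ω) = \pi e^{- 11 i \omega - 5 \left|{\omega}\right|}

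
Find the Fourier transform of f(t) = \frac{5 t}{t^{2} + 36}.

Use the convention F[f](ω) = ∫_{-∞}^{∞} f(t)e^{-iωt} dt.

F(ω) = - 5 i \pi e^{- 6 \left|{\omega}\right|} \operatorname{sign}{\left(\omega \right)}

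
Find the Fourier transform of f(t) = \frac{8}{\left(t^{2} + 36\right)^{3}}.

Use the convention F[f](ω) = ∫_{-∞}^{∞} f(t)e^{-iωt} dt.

F(ω) = \frac{\pi \left(12 \omega^{2} + 6 \left|{\omega}\right| + 1\right) e^{- 6 \left|{\omega}\right|}}{2592}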